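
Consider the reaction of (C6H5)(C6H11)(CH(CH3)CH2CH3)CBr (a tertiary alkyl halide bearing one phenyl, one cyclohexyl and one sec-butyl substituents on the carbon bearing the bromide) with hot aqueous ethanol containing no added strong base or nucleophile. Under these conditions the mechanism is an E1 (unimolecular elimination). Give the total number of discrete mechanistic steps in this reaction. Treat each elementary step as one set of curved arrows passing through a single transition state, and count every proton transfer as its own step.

Step 1: Ionisation: the C–Br σ-bond cleaves heterolytically; both bonding electrons depart with Br⁻, leaving a tertiary carbocation at the α-carbon.
(No 1,2-shift: no single shift to an adjacent carbon would give a more stable cation.)
Step 2: A weak base (a water (or ethanol) molecule from the solvent) removes a proton from a carbon adjacent to the cationic centre; the electrons of that C–H bond become the new π(C=C) bond, giving the alkene.
Total: 2 elementary steps.

2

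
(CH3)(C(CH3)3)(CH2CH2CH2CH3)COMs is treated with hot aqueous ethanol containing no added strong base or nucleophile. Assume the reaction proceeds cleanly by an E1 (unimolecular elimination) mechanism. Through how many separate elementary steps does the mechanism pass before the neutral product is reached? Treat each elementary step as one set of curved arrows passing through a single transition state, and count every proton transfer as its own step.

2

Step 1: Rate-determining heterolysis of the C–O bond gives MsO⁻ and a tertiary carbocation.
(No 1,2-shift: no single shift to an adjacent carbon would give a more stable cation.)
Step 2: A water (or ethanol) molecule (solvent) deprotonates a β-carbon; as the C–H bond breaks, those electrons form the new alkene π bond.
Total: 2 elementary steps.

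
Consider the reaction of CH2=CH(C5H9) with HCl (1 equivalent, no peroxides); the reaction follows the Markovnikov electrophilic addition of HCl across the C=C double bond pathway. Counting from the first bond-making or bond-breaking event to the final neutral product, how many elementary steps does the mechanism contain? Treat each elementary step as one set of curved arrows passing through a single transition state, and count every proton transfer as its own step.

3

Step 1: Protonation of the alkene by HCl: the π bond acts as the nucleophile and picks up H⁺, giving the more stable (Markovnikov) secondary carbocation. The H–Cl bond breaks heterolytically, releasing Cl⁻.
Step 2: A hydride (H with its bonding pair) migrates from the adjacent cyclopentyl carbon to the cationic centre — a 1,2-hydride shift — upgrading the secondary cation to a tertiary one.
Step 3: Cl⁻ captures the cation: a lone pair on Cl⁻ fills the empty p orbital, producing the alkyl halide product.
Total: 3 elementary steps.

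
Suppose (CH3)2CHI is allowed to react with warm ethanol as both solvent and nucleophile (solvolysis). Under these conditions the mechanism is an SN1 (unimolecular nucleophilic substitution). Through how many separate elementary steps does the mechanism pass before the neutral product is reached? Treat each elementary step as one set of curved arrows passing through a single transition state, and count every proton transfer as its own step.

Step 1: Ionisation: the C–I σ-bond cleaves heterolytically; both bonding electrons depart with I⁻, leaving a secondary carbocation at the α-carbon.
(No 1,2-shift: no single shift to an adjacent carbon would give a more stable cation.)
Step 2: A lone pair on the oxygen of CH3CH2OH attacks the carbocation, forming a new C–O σ-bond and an oxonium ion.
Step 3: Proton transfer from the O–H of the oxonium ion to a solvent molecule delivers the neutral ether.
Total: 3 elementary steps.

3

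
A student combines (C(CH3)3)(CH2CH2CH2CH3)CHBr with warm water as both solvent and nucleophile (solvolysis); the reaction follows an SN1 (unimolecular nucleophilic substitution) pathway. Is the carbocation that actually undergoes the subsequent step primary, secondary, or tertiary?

tertiary

Step 1: Ionisation: the C–Br σ-bond cleaves heterolytically; both bonding electrons depart with Br⁻, leaving a secondary carbocation at the α-carbon.
Step 2: A 1,2-methyl shift from the adjacent tert-butyl carbon moves the positive charge from the secondary centre to an adjacent carbon, generating a more stable tertiary carbocation.
The cation rearranges from secondary to tertiary via a 1,2-methyl shift from the adjacent tert-butyl carbon; the tertiary cation is what reacts next.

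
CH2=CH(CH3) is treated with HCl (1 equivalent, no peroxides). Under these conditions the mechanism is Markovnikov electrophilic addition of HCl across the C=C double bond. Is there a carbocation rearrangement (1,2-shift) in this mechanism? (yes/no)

no

The first-formed carbocation is secondary.
No single 1,2-shift to an adjacent carbon would produce a more-substituted cation than the one already present, so no rearrangement occurs.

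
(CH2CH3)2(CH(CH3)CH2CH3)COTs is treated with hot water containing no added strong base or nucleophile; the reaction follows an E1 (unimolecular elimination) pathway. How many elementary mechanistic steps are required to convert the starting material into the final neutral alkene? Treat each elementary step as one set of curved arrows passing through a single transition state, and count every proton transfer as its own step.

2

Step 1: Unassisted departure of TsO⁻ (taking the C–O bonding pair) generates a tertiary carbocation.
(No 1,2-shift: no single shift to an adjacent carbon would give a more stable cation.)
Step 2: A water molecule (solvent) deprotonates a β-carbon; as the C–H bond breaks, those electrons form the new alkene π bond.
Total: 2 elementary steps.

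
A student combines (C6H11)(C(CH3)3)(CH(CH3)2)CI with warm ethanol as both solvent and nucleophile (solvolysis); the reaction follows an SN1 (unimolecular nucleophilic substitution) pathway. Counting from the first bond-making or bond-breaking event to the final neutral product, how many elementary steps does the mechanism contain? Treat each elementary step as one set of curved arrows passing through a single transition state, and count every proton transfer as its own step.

3

Step 1: The C–I bond breaks with both electrons going to the iodide; I⁻ leaves and a tertiary carbocation remains.
(No 1,2-shift: no single shift to an adjacent carbon would give a more stable cation.)
Step 2: A lone pair on the oxygen of CH3CH2OH attacks the carbocation, forming a new C–O σ-bond and an oxonium ion.
Step 3: Proton transfer from the O–H of the oxonium ion to a solvent molecule delivers the neutral ether.
Total: 3 elementary steps.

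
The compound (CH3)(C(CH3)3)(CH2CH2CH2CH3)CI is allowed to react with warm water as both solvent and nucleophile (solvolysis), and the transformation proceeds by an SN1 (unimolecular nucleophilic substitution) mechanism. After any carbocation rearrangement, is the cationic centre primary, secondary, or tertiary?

tertiary

Step 1: Ionisation: the C–I σ-bond cleaves heterolytically; both bonding electrons depart with I⁻, leaving a tertiary carbocation at the α-carbon.
No single 1,2-shift to an adjacent carbon would give a more-substituted cation, so no rearrangement occurs.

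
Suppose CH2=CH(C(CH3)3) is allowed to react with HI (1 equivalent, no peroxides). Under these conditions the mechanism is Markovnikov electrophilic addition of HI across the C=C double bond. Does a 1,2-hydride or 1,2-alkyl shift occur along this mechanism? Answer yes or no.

yes

The first-formed carbocation is secondary.
The adjacent tert-butyl carbon has no hydrogen but bears methyl groups; migration of one methyl with its bonding pair (a 1,2-methyl shift) places the charge on a tertiary centre.
Tertiary is more stable than secondary, so the shift occurs.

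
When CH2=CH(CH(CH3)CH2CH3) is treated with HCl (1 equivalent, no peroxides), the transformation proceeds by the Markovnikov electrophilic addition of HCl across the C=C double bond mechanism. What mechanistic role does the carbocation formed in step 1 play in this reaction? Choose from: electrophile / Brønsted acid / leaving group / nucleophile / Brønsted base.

Step 3: Cl⁻ captures the cation: a lone pair on Cl⁻ fills the empty p orbital, producing the alkyl halide product.
The carbocation formed in step 1 accepts an electron pair into an empty or π* orbital — it is the electrophile.

electrophile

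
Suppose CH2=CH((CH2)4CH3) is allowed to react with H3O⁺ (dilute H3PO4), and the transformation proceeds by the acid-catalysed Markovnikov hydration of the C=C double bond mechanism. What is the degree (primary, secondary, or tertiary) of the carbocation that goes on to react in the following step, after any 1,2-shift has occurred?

Step 1: Electrophilic addition begins with the π(C=C) electrons forming a bond to the proton of H3O⁺. Following Markovnikov's rule, the resulting cation is secondary. H2O is released.
No single 1,2-shift to an adjacent carbon would give a more-substituted cation, so no rearrangement occurs.

secondary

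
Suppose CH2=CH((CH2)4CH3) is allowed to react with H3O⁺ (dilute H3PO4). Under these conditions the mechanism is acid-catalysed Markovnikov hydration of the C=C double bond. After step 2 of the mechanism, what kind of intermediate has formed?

Step 1: Protonation of the alkene by H3O⁺: the π bond acts as the nucleophile and picks up H⁺, giving the more stable (Markovnikov) secondary carbocation. H2O is released.
Step 2: A lone pair on the oxygen of H2O attacks the carbocation, forming a C–O bond and an oxonium ion (a protonated alcohol).
After step 2 the species present is an oxonium ion.

oxonium ion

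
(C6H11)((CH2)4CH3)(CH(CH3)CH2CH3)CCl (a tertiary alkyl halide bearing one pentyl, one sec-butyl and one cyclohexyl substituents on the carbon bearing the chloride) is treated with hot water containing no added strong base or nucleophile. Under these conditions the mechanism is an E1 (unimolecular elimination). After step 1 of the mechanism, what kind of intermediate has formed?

Step 1: Ionisation: the C–Cl σ-bond cleaves heterolytically; both bonding electrons depart with Cl⁻, leaving a tertiary carbocation at the α-carbon.
After step 1 the species present is a tertiary carbocation.

tertiary carbocation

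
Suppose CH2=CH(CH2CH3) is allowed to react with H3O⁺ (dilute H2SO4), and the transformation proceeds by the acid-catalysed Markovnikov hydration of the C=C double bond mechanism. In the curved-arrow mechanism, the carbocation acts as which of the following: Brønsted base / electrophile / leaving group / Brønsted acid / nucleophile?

Step 2: Nucleophilic capture of the cation by H2O produces the protonated alcohol (an oxonium ion).
The carbocation accepts an electron pair into an empty or π* orbital — it is the electrophile.

electrophile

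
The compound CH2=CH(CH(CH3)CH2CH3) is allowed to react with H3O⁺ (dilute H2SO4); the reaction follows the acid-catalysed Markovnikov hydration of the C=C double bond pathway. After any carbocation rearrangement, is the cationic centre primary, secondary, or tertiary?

tertiary

Step 1: The π electrons of the C=C bond attack a proton of H3O⁺; Markovnikov addition places the new C–H on the less-substituted alkene carbon, so the positive charge ends up on the more-substituted carbon — a secondary carbocation. H2O is released.
Step 2: Carbocation rearrangement: a 1,2-hydride shift from the adjacent sec-butyl carbon converts the initially-formed secondary cation into the more stable tertiary cation.
The cation rearranges from secondary to tertiary via a 1,2-hydride shift from the adjacent sec-butyl carbon; the tertiary cation is what reacts next.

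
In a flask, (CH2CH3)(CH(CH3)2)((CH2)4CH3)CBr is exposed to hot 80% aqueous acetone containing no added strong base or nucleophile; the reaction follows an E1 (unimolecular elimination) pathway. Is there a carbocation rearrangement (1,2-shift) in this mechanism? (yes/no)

The first-formed carbocation is tertiary.
No single 1,2-shift to an adjacent carbon would produce a more-substituted cation than the one already present, so no rearrangement occurs.

no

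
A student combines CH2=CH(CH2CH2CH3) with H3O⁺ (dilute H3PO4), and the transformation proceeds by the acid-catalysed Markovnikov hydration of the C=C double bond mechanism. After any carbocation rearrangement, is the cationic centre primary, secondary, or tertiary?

secondary

Step 1: Protonation of the alkene by H3O⁺: the π bond acts as the nucleophile and picks up H⁺, giving the more stable (Markovnikov) secondary carbocation. H2O is released.
No single 1,2-shift to an adjacent carbon would give a more-substituted cation, so no rearrangement occurs.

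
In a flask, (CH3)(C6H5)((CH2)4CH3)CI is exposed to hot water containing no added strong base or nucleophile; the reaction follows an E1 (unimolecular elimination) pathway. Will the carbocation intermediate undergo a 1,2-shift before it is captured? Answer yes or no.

The first-formed carbocation is tertiary.
No single 1,2-shift to an adjacent carbon would produce a more-substituted cation than the one already present, so no rearrangement occurs.

no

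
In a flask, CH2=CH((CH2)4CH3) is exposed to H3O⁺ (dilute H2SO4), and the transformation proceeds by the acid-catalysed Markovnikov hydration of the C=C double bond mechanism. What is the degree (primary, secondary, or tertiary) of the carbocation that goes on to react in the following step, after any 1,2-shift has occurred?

Step 1: Electrophilic addition begins with the π(C=C) electrons forming a bond to the proton of H3O⁺. Following Markovnikov's rule, the resulting cation is secondary. H2O is released.
No single 1,2-shift to an adjacent carbon would give a more-substituted cation, so no rearrangement occurs.

secondary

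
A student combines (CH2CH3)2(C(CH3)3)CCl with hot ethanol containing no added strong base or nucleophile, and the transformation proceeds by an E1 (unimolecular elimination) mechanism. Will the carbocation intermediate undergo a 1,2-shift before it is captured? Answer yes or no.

The first-formed carbocation is tertiary.
No single 1,2-shift to an adjacent carbon would produce a more-substituted cation than the one already present, so no rearrangement occurs.

no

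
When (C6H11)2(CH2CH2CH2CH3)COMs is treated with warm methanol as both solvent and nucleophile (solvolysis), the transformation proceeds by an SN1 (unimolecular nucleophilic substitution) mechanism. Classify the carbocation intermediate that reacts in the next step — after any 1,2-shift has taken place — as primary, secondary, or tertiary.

tertiary

Step 1: Unassisted departure of MsO⁻ (taking the C–O bonding pair) generates a tertiary carbocation.
No single 1,2-shift to an adjacent carbon would give a more-substituted cation, so no rearrangement occurs.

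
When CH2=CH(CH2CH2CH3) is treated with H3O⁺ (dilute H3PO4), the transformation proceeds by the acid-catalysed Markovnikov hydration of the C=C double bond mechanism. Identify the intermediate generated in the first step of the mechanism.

secondary carbocation

Step 1: Electrophilic addition begins with the π(C=C) electrons forming a bond to the proton of H3O⁺. Following Markovnikov's rule, the resulting cation is secondary. H2O is released.
After step 1 the species present is a secondary carbocation.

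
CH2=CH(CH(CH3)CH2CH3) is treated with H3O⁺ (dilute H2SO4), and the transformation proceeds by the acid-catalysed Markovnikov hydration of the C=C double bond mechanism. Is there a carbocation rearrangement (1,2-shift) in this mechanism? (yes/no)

The first-formed carbocation is secondary.
The adjacent sec-butyl carbon already bears 2 other carbon substituents and has a hydrogen to migrate; after a 1,2-hydride shift from that carbon the positive charge sits on a tertiary centre.
Tertiary is more stable than secondary, so the shift occurs.

yes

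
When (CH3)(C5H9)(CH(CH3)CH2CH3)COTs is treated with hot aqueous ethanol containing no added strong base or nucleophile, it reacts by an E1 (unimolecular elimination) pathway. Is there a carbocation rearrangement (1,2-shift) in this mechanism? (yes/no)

The first-formed carbocation is tertiary.
No single 1,2-shift to an adjacent carbon would produce a more-substituted cation than the one already present, so no rearrangement occurs.

no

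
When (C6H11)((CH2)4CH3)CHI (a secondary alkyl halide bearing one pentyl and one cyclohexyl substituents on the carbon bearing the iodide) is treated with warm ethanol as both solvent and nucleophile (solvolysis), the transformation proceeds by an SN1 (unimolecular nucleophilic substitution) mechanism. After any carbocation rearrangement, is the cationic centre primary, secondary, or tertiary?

tertiary

Step 1: Rate-determining heterolysis of the C–I bond gives I⁻ and a secondary carbocation.
Step 2: A hydride (H with its bonding pair) migrates from the adjacent cyclohexyl carbon to the cationic centre — a 1,2-hydride shift — upgrading the secondary cation to a tertiary one.
The cation rearranges from secondary to tertiary via a 1,2-hydride shift from the adjacent cyclohexyl carbon; the tertiary cation is what reacts next.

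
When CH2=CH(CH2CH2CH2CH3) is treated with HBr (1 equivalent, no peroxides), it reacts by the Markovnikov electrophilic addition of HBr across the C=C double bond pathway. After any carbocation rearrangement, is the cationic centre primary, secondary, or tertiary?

secondary

Step 1: The π electrons of the C=C bond attack a proton of HBr; Markovnikov addition places the new C–H on the less-substituted alkene carbon, so the positive charge ends up on the more-substituted carbon — a secondary carbocation. The H–Br bond breaks heterolytically, releasing Br⁻.
No single 1,2-shift to an adjacent carbon would give a more-substituted cation, so no rearrangement occurs.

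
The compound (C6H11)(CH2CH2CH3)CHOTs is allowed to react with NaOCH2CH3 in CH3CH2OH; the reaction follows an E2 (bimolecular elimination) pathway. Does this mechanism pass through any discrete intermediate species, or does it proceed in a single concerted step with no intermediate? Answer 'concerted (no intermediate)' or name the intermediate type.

The strong base CH3CH2O⁻ removes a β-hydrogen; in the same concerted event the electrons of the breaking C–H bond form the new π(C=C) bond and the C–O σ-bond breaks, expelling TsO⁻. Anti-periplanar geometry; one transition state.
All bond changes occur in one transition state; no discrete intermediate is formed.

concerted (no intermediate)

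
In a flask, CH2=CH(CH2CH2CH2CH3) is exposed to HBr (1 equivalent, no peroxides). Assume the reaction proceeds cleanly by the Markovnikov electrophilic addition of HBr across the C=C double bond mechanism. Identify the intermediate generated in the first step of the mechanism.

secondary carbocation

Step 1: The π electrons of the C=C bond attack a proton of HBr; Markovnikov addition places the new C–H on the less-substituted alkene carbon, so the positive charge ends up on the more-substituted carbon — a secondary carbocation. The H–Br bond breaks heterolytically, releasing Br⁻.
After step 1 the species present is a secondary carbocation.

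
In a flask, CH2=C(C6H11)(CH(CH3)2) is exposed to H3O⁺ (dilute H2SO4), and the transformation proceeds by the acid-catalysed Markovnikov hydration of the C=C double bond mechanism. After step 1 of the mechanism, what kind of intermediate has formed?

tertiary carbocation

Step 1: The π electrons of the C=C bond attack a proton of H3O⁺; Markovnikov addition places the new C–H on the less-substituted alkene carbon, so the positive charge ends up on the more-substituted carbon — a tertiary carbocation. H2O is released.
After step 1 the species present is a tertiary carbocation.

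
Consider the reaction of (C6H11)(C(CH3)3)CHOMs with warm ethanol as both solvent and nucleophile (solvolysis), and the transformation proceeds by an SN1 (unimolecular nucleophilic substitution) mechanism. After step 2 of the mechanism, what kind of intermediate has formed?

Step 1: The C–O bond breaks with both electrons going to the mesylate; MsO⁻ leaves and a secondary carbocation remains.
Step 2: A hydride (H with its bonding pair) migrates from the adjacent cyclohexyl carbon to the cationic centre — a 1,2-hydride shift — upgrading the secondary cation to a tertiary one.
After step 2 the species present is a tertiary carbocation.

tertiary carbocation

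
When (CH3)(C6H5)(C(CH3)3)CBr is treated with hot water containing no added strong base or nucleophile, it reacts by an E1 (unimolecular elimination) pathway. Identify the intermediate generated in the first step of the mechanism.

Step 1: The C–Br bond breaks with both electrons going to the bromide; Br⁻ leaves and a tertiary carbocation remains.
After step 1 the species present is a tertiary carbocation.

tertiary carbocation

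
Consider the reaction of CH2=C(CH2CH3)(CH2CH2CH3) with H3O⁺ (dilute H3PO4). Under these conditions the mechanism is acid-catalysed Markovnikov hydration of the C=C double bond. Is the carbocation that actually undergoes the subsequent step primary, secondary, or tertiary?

Step 1: The π electrons of the C=C bond attack a proton of H3O⁺; Markovnikov addition places the new C–H on the less-substituted alkene carbon, so the positive charge ends up on the more-substituted carbon — a tertiary carbocation. H2O is released.
No single 1,2-shift to an adjacent carbon would give a more-substituted cation, so no rearrangement occurs.

tertiary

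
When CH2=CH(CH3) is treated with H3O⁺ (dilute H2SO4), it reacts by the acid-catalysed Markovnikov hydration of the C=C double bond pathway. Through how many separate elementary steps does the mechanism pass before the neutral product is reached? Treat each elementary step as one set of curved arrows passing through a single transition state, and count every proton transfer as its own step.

Step 1: Protonation of the alkene by H3O⁺: the π bond acts as the nucleophile and picks up H⁺, giving the more stable (Markovnikov) secondary carbocation. H2O is released.
(No 1,2-shift: no single shift to an adjacent carbon would give a more stable cation.)
Step 2: Nucleophilic capture of the cation by H2O produces the protonated alcohol (an oxonium ion).
Step 3: H2O removes a proton from the oxonium oxygen, regenerating H3O⁺ and giving the neutral alcohol.
Total: 3 elementary steps.

3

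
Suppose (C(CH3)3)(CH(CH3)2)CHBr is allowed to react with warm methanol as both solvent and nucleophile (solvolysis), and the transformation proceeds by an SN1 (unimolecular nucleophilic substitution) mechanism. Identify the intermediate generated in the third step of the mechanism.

Step 1: The C–Br bond breaks with both electrons going to the bromide; Br⁻ leaves and a secondary carbocation remains.
Step 2: A hydride (H with its bonding pair) migrates from the adjacent isopropyl carbon to the cationic centre — a 1,2-hydride shift — upgrading the secondary cation to a tertiary one.
Step 3: A lone pair on the oxygen of CH3OH attacks the carbocation, forming a new C–O σ-bond and an oxonium ion.
After step 3 the species present is an oxonium ion.

oxonium ion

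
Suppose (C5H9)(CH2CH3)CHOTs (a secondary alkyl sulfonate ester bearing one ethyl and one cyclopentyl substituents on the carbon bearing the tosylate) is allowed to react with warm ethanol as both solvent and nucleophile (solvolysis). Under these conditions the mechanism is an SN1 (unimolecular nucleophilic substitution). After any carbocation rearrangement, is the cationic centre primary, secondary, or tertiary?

tertiary

Step 1: The C–O bond breaks with both electrons going to the tosylate; TsO⁻ leaves and a secondary carbocation remains.
Step 2: A hydride (H with its bonding pair) migrates from the adjacent cyclopentyl carbon to the cationic centre — a 1,2-hydride shift — upgrading the secondary cation to a tertiary one.
The cation rearranges from secondary to tertiary via a 1,2-hydride shift from the adjacent cyclopentyl carbon; the tertiary cation is what reacts next.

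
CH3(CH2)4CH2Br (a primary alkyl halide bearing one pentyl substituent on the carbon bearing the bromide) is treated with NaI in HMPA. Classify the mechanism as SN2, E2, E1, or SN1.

SN2

Conditions: a primary substrate with a strong nucleophile in the polar aprotic solvent HMPA.
These conditions are the textbook signature of the SN2 pathway.
An unhindered substrate with a strong nucleophile in a polar aprotic solvent favours one-step backside displacement.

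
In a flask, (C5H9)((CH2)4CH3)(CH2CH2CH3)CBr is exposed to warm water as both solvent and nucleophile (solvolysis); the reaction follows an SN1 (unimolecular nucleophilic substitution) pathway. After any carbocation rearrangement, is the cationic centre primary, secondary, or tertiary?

Step 1: Rate-determining heterolysis of the C–Br bond gives Br⁻ and a tertiary carbocation.
No single 1,2-shift to an adjacent carbon would give a more-substituted cation, so no rearrangement occurs.

tertiary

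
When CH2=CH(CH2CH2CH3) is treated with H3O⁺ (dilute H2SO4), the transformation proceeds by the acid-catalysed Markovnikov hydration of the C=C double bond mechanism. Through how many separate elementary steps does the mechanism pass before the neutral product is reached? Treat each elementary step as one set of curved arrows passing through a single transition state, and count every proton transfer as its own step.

3

Step 1: Protonation of the alkene by H3O⁺: the π bond acts as the nucleophile and picks up H⁺, giving the more stable (Markovnikov) secondary carbocation. H2O is released.
(No 1,2-shift: no single shift to an adjacent carbon would give a more stable cation.)
Step 2: A lone pair on the oxygen of H2O attacks the carbocation, forming a C–O bond and an oxonium ion (a protonated alcohol).
Step 3: Deprotonation of the oxonium ion by a water molecule delivers the neutral alcohol and regenerates the acid catalyst.
Total: 3 elementary steps.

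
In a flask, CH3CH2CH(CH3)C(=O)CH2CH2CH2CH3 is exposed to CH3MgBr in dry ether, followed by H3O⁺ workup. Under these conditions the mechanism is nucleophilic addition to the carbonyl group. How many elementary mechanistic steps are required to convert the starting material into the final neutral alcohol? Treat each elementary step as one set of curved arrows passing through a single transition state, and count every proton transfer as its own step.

2

Step 1: the carbanion-like carbon of CH3MgBr attacks the sp² carbonyl carbon; the C=O π bond breaks and the electrons end up as a lone pair on the alkoxide oxygen of the tetrahedral intermediate.
Step 2: The alkoxide picks up a proton during H3O⁺ workup to yield an alcohol.
Total: 2 elementary steps.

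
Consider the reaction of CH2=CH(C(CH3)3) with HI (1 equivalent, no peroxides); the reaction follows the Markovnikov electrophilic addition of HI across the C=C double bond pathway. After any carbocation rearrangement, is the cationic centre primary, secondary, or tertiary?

Step 1: The π electrons of the C=C bond attack a proton of HI; Markovnikov addition places the new C–H on the less-substituted alkene carbon, so the positive charge ends up on the more-substituted carbon — a secondary carbocation. The H–I bond breaks heterolytically, releasing I⁻.
Step 2: A 1,2-methyl shift from the adjacent tert-butyl carbon moves the positive charge from the secondary centre to an adjacent carbon, generating a more stable tertiary carbocation.
The cation rearranges from secondary to tertiary via a 1,2-methyl shift from the adjacent tert-butyl carbon; the tertiary cation is what reacts next.

tertiary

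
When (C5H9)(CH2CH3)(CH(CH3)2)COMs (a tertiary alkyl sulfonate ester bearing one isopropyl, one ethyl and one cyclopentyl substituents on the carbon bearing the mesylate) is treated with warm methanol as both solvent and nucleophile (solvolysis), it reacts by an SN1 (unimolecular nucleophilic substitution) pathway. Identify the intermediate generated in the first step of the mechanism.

tertiary carbocation

Step 1: Rate-determining heterolysis of the C–O bond gives MsO⁻ and a tertiary carbocation.
After step 1 the species present is a tertiary carbocation.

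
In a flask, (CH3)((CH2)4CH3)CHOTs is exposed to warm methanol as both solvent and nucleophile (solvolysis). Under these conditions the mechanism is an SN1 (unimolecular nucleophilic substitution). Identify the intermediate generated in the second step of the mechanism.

oxonium ion

Step 1: Ionisation: the C–O σ-bond cleaves heterolytically; both bonding electrons depart with TsO⁻, leaving a secondary carbocation at the α-carbon.
Step 2: A lone pair on the oxygen of CH3OH attacks the carbocation, forming a new C–O σ-bond and an oxonium ion.
After step 2 the species present is an oxonium ion.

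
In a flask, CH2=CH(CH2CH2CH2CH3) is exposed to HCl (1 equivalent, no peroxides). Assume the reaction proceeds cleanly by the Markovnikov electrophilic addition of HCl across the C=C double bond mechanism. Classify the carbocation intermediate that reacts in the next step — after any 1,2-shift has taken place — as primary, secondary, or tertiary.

secondary

Step 1: Electrophilic addition begins with the π(C=C) electrons forming a bond to the proton of HCl. Following Markovnikov's rule, the resulting cation is secondary. The H–Cl bond breaks heterolytically, releasing Cl⁻.
No single 1,2-shift to an adjacent carbon would give a more-substituted cation, so no rearrangement occurs.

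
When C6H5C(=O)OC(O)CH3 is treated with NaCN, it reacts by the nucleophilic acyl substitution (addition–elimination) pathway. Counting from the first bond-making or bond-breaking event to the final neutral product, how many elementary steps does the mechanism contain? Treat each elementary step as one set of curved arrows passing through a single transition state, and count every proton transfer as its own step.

Step 1: CN⁻ adds to the carbonyl carbon; the C=O π electrons shift onto oxygen and a tetrahedral alkoxide intermediate forms.
Step 2: An oxygen lone pair re-forms the C=O π bond as the C–O σ-bond breaks; CH3CO2⁻ is expelled.
Total: 2 elementary steps.

2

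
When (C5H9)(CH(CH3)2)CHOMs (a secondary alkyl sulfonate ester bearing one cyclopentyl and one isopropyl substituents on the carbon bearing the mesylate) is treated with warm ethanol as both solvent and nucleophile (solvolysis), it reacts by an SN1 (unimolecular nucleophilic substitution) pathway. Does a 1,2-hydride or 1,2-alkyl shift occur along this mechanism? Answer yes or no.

yes

The first-formed carbocation is secondary.
The adjacent cyclopentyl carbon already bears 2 other carbon substituents and has a hydrogen to migrate; after a 1,2-hydride shift from that carbon the positive charge sits on a tertiary centre.
Tertiary is more stable than secondary, so the shift occurs.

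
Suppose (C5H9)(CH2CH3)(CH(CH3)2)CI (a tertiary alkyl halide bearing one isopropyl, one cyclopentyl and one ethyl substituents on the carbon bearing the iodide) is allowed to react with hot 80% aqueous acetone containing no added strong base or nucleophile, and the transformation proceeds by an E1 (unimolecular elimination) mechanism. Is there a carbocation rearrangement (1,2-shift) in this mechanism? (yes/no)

no

The first-formed carbocation is tertiary.
No single 1,2-shift to an adjacent carbon would produce a more-substituted cation than the one already present, so no rearrangement occurs.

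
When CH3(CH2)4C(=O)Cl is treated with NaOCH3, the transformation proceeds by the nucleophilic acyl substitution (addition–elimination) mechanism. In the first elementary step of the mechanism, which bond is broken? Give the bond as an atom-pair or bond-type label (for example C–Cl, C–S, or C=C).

π(C=O)

Step 1: CH3O⁻ adds to the carbonyl carbon; the C=O π electrons shift onto oxygen and a tetrahedral alkoxide intermediate forms.
The bond broken in this step is the π(C=O) bond.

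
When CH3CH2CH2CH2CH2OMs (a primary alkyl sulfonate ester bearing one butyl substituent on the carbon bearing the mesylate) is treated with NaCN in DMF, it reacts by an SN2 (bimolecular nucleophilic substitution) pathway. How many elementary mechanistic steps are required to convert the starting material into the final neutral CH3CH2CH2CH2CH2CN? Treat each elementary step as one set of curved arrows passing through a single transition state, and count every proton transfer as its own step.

Step 1: The cyanide nucleophile donates a lone pair from C to the α-carbon in a backside attack; simultaneously the C–O σ-bond breaks and both of its electrons leave with MsO⁻. One concerted step with inversion of configuration.
Total: 1 elementary step.

1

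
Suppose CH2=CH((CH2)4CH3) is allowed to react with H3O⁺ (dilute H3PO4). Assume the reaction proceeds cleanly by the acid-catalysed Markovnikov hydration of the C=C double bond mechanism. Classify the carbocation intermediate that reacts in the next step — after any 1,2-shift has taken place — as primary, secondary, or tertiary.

secondary

Step 1: The π electrons of the C=C bond attack a proton of H3O⁺; Markovnikov addition places the new C–H on the less-substituted alkene carbon, so the positive charge ends up on the more-substituted carbon — a secondary carbocation. H2O is released.
No single 1,2-shift to an adjacent carbon would give a more-substituted cation, so no rearrangement occurs.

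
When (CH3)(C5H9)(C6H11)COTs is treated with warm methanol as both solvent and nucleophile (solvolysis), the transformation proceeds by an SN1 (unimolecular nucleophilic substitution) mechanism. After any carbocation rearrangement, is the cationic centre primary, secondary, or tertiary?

Step 1: Ionisation: the C–O σ-bond cleaves heterolytically; both bonding electrons depart with TsO⁻, leaving a tertiary carbocation at the α-carbon.
No single 1,2-shift to an adjacent carbon would give a more-substituted cation, so no rearrangement occurs.

tertiary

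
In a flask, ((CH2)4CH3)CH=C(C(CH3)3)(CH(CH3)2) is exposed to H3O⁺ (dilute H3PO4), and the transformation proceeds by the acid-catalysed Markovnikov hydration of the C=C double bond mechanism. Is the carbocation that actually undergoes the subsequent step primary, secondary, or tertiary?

tertiary

Step 1: Electrophilic addition begins with the π(C=C) electrons forming a bond to the proton of H3O⁺. Following Markovnikov's rule, the resulting cation is tertiary. H2O is released.
No single 1,2-shift to an adjacent carbon would give a more-substituted cation, so no rearrangement occurs.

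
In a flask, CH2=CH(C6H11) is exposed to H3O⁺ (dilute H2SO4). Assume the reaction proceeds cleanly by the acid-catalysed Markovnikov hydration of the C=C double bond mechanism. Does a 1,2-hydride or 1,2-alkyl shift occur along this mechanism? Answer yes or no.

yes

The first-formed carbocation is secondary.
The adjacent cyclohexyl carbon already bears 2 other carbon substituents and has a hydrogen to migrate; after a 1,2-hydride shift from that carbon the positive charge sits on a tertiary centre.
Tertiary is more stable than secondary, so the shift occurs.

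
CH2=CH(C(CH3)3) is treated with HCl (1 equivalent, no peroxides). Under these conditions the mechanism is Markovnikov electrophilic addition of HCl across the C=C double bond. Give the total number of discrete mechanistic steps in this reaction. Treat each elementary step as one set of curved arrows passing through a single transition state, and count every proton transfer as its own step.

3

Step 1: The π electrons of the C=C bond attack a proton of HCl; Markovnikov addition places the new C–H on the less-substituted alkene carbon, so the positive charge ends up on the more-substituted carbon — a secondary carbocation. The H–Cl bond breaks heterolytically, releasing Cl⁻.
Step 2: Carbocation rearrangement: a 1,2-methyl shift from the adjacent tert-butyl carbon converts the initially-formed secondary cation into the more stable tertiary cation.
Step 3: The Cl⁻ anion donates a lone pair to the carbocation, forming the new C–Cl σ-bond and giving the neutral alkyl halide.
Total: 3 elementary steps.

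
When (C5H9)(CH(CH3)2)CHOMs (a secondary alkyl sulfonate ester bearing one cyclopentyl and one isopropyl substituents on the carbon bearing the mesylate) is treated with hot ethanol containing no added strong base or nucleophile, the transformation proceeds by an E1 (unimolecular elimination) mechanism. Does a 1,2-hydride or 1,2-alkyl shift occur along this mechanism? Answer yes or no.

The first-formed carbocation is secondary.
The adjacent cyclopentyl carbon already bears 2 other carbon substituents and has a hydrogen to migrate; after a 1,2-hydride shift from that carbon the positive charge sits on a tertiary centre.
Tertiary is more stable than secondary, so the shift occurs.

yes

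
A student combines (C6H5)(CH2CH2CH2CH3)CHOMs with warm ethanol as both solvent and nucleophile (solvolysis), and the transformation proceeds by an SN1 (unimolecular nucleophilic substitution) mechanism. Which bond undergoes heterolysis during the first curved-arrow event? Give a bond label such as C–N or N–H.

Step 1: Ionisation: the C–O σ-bond cleaves heterolytically; both bonding electrons depart with MsO⁻, leaving a secondary carbocation at the α-carbon.
The bond broken in this step is the C–O bond.

C–O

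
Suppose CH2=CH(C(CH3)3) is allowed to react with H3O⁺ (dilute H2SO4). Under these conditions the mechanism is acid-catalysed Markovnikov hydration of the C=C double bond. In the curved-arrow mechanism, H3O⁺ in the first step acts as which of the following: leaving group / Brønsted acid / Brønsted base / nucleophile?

Brønsted acid

Step 1: The π electrons of the C=C bond attack a proton of H3O⁺; Markovnikov addition places the new C–H on the less-substituted alkene carbon, so the positive charge ends up on the more-substituted carbon — a secondary carbocation. H2O is released.
H3O⁺ in the first step donates a proton in a proton-transfer step — a Brønsted acid.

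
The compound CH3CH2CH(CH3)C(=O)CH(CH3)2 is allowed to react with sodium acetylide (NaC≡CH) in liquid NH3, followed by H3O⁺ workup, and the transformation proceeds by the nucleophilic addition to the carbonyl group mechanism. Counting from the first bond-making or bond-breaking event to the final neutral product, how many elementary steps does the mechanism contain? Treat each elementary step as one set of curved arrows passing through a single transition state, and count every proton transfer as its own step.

2

Step 1: A lone pair / filled orbital on HC≡C⁻ attacks the electrophilic carbonyl carbon; the π(C=O) electrons shift onto oxygen, producing a tetrahedral alkoxide intermediate.
Step 2: On H3O⁺ workup the alkoxide oxygen is protonated, giving a propargyl alcohol.
Total: 2 elementary steps.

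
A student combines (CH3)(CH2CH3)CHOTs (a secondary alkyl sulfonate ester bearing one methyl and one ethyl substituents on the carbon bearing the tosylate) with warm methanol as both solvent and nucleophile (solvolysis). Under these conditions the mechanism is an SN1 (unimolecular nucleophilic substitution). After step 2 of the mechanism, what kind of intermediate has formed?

Step 1: Unassisted departure of TsO⁻ (taking the C–O bonding pair) generates a secondary carbocation.
Step 2: A lone pair on the oxygen of CH3OH attacks the carbocation, forming a new C–O σ-bond and an oxonium ion.
After step 2 the species present is an oxonium ion.

oxonium ion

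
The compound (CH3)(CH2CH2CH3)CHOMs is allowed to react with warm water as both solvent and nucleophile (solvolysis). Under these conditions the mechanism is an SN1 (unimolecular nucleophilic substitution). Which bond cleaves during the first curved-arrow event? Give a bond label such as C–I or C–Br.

Step 1: Ionisation: the C–O σ-bond cleaves heterolytically; both bonding electrons depart with MsO⁻, leaving a secondary carbocation at the α-carbon.
The bond broken in this step is the C–O bond.

C–O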